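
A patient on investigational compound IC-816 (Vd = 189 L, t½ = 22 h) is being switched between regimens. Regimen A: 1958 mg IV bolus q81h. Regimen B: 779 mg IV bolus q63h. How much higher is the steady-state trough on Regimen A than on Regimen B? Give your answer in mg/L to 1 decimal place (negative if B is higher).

0.2 mg/L

Regimen A: f = (1/2)^(81/22) ≈ 0.0779; Cmin,ss = (1958/189)·f/(1−f) ≈ 0.875 mg/L.
Regimen B: f = (1/2)^(63/22) ≈ 0.1374; Cmin,ss = (779/189)·f/(1−f) ≈ 0.657 mg/L.
Difference ≈ 0.875 − 0.657 ≈ 0.218 mg/L.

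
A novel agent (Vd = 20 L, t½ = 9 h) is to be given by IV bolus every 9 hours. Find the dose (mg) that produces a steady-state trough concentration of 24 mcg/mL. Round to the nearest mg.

τ/t½ = 9/9 ≈ 1, so f = (1/2)^(9/9) ≈ 0.500000.
Cmin,ss = (D/Vd)·f/(1−f), so D = Cmin,ss·Vd·(1−f)/f.
D = 24 × 20 × (1−f)/f ≈ 24 × 20 × 1.00000 ≈ 480.00 mg.

480 mg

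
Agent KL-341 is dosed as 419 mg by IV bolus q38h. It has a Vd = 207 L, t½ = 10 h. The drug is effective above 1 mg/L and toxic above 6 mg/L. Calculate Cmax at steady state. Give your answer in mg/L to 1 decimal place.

2.2 mg/L

k = ln2/t½ = ln2/10 ≈ 0.069315 h⁻¹; fraction remaining f = e^(−kτ) = e^(−0.069315×38) ≈ 0.0718.
Accumulation ratio R = 1/(1 − f) ≈ 1/0.9282 ≈ 1.0774.
Single-dose peak C₀ = D/Vd = 419/207 ≈ 2.024 mg/L.
Steady-state peak Cmax,ss = C₀·R ≈ 2.024 × 1.0774 ≈ 2.181 mg/L.
Peak 2.2 mg/L vs MTC 6 mg/L: below toxic threshold.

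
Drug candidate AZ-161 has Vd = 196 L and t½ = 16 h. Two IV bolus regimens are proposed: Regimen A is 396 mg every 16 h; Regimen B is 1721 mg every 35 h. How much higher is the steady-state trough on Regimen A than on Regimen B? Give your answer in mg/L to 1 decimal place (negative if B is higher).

Regimen A: f = (1/2)^(16/16) ≈ 0.5000; Cmin,ss = (396/196)·f/(1−f) ≈ 2.020 mg/L.
Regimen B: f = (1/2)^(35/16) ≈ 0.2195; Cmin,ss = (1721/196)·f/(1−f) ≈ 2.469 mg/L.
Difference ≈ 2.020 − 2.469 ≈ -0.449 mg/L.

-0.4 mg/L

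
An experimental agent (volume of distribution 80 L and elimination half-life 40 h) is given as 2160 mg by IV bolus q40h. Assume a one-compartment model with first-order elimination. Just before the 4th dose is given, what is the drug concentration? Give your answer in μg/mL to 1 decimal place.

f = (1/2)^(τ/t½) = (1/2)^(40/40) ≈ 0.5000.
C₀ = D/Vd = 2160/80 ≈ 27.000 μg/mL.
Before the 4th dose, 3 doses have been given. Superposition: Cmin = C₀·(f + f² + … + f^3).
≈ 27.000 × (0.5000 + 0.2500 + 0.1250) ≈ 27.000 × 0.8750 ≈ 23.625 μg/mL.

23.6 μg/mL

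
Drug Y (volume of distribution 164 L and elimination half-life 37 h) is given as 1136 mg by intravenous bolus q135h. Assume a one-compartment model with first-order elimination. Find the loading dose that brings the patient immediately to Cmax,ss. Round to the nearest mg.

1234 mg

f = (1/2)^(135/37) ≈ 0.079735; accumulation ratio R = 1/(1−f) ≈ 1.08664.
Loading dose to hit Cmax,ss on first dose: D_load = D_maint·R ≈ 1136 × 1.08664 ≈ 1234.42 mg.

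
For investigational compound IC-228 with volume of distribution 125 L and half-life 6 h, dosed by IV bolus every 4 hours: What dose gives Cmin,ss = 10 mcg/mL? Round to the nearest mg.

734 mg

τ/t½ = 4/6 ≈ 0.66667, so f = (1/2)^(4/6) ≈ 0.629961.
Cmin,ss = (D/Vd)·f/(1−f), so D = Cmin,ss·Vd·(1−f)/f.
D = 10 × 125 × (1−f)/f ≈ 10 × 125 × 0.58740 ≈ 734.25 mg.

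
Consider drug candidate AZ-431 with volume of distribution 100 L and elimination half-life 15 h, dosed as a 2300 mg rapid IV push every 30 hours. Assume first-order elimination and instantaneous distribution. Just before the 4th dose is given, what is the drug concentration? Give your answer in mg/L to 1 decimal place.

7.5 mg/L

f = (1/2)^(τ/t½) = (1/2)^(30/15) ≈ 0.2500.
C₀ = D/Vd = 2300/100 ≈ 23.000 mg/L.
Before the 4th dose, 3 doses have been given. Superposition: Cmin = C₀·(f + f² + … + f^3).
≈ 23.000 × (0.2500 + 0.0625 + 0.0156) ≈ 23.000 × 0.3281 ≈ 7.546 mg/L.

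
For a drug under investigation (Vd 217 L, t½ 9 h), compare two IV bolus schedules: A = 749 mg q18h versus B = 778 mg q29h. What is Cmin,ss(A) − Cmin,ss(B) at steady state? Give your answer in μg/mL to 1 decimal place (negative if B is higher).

0.7 μg/mL

Regimen A: f = (1/2)^(18/9) ≈ 0.2500; Cmin,ss = (749/217)·f/(1−f) ≈ 1.151 μg/mL.
Regimen B: f = (1/2)^(29/9) ≈ 0.1072; Cmin,ss = (778/217)·f/(1−f) ≈ 0.430 μg/mL.
Difference ≈ 1.151 − 0.430 ≈ 0.721 μg/mL.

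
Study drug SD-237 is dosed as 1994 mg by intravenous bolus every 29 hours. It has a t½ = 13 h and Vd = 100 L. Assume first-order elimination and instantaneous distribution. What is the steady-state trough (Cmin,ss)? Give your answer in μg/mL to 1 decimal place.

5.4 μg/mL

k = ln2/t½ = ln2/13 ≈ 0.053319 h⁻¹; fraction remaining f = e^(−kτ) = e^(−0.053319×29) ≈ 0.2130.
At steady state, accumulation factor R = 1/(1 − e^(−kτ)) ≈ 1.2706.
Each bolus raises the concentration by D/Vd = 1994/100 ≈ 19.940 μg/mL.
Steady-state peak Cmax,ss = C₀·R ≈ 19.940 × 1.2706 ≈ 25.336 μg/mL.
Steady-state trough Cmin,ss = Cmax,ss·f ≈ 25.336 × 0.2130 ≈ 5.397 μg/mL.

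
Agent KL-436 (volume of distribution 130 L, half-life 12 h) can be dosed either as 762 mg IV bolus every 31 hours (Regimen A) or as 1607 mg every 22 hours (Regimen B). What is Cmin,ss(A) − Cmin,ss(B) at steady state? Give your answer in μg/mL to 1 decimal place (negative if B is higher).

Regimen A: f = (1/2)^(31/12) ≈ 0.1669; Cmin,ss = (762/130)·f/(1−f) ≈ 1.174 μg/mL.
Regimen B: f = (1/2)^(22/12) ≈ 0.2806; Cmin,ss = (1607/130)·f/(1−f) ≈ 4.822 μg/mL.
Difference ≈ 1.174 − 4.822 ≈ -3.648 μg/mL.

-3.6 μg/mL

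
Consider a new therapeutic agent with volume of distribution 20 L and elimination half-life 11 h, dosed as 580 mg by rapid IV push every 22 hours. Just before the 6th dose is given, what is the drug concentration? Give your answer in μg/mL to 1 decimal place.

9.7 μg/mL

f = (1/2)^(τ/t½) = (1/2)^(22/11) ≈ 0.2500.
C₀ = D/Vd = 580/20 ≈ 29.000 μg/mL.
Before the 6th dose, 5 doses have been given. Superposition: Cmin = C₀·(f + f² + … + f^5).
≈ 29.000 × (0.2500 + 0.0625 + 0.0156 + 0.0039 + 0.0010) ≈ 29.000 × 0.3330 ≈ 9.657 μg/mL.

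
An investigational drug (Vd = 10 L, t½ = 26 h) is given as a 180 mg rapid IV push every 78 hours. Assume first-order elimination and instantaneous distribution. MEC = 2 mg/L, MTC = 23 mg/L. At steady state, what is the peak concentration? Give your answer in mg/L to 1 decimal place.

20.6 mg/L

The dosing interval is 3 half-lives, so f = 2^(−3) = 0.125.
Accumulation ratio R = 1/(1 − f) = 1/0.875 = 8/7.
Single-dose peak C₀ = D/Vd = 180/10 = 18 mg/L.
Steady-state peak Cmax,ss = C₀·R = 18 × 8/7 ≈ 20.571 mg/L.
Peak 20.6 mg/L vs MTC 23 mg/L: below toxic threshold.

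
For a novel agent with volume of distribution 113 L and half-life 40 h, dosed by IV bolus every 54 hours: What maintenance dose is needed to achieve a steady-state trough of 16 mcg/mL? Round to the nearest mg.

τ/t½ = 54/40 ≈ 1.35, so f = (1/2)^(54/40) ≈ 0.392292.
Cmin,ss = (D/Vd)·f/(1−f), so D = Cmin,ss·Vd·(1−f)/f.
D = 16 × 113 × (1−f)/f ≈ 16 × 113 × 1.54912 ≈ 2800.81 mg.

2801 mg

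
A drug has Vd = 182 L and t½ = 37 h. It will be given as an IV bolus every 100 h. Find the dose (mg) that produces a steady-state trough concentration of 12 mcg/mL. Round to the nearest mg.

τ/t½ = 100/37 ≈ 2.7027, so f = (1/2)^(100/37) ≈ 0.153605.
Cmin,ss = (D/Vd)·f/(1−f), so D = Cmin,ss·Vd·(1−f)/f.
D = 12 × 182 × (1−f)/f ≈ 12 × 182 × 5.51020 ≈ 12034.28 mg.

12034 mg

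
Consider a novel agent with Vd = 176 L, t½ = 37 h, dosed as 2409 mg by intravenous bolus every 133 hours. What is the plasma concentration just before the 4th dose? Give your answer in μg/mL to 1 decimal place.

f = (1/2)^(τ/t½) = (1/2)^(133/37) ≈ 0.0828.
C₀ = D/Vd = 2409/176 ≈ 13.688 μg/mL.
Before the 4th dose, 3 doses have been given. Superposition: Cmin = C₀·(f + f² + … + f^3).
≈ 13.688 × (0.0828 + 0.0069 + 0.0006) ≈ 13.688 × 0.0903 ≈ 1.236 μg/mL.

1.2 μg/mL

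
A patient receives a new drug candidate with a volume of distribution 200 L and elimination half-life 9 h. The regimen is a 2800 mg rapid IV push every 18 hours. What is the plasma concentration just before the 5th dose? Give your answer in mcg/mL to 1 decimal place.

f = (1/2)^(τ/t½) = (1/2)^(18/9) ≈ 0.2500.
C₀ = D/Vd = 2800/200 ≈ 14.000 mcg/mL.
Before the 5th dose, 4 doses have been given. Superposition: Cmin = C₀·(f + f² + … + f^4).
≈ 14.000 × (0.2500 + 0.0625 + 0.0156 + 0.0039) ≈ 14.000 × 0.3320 ≈ 4.648 mcg/mL.

4.6 mcg/mL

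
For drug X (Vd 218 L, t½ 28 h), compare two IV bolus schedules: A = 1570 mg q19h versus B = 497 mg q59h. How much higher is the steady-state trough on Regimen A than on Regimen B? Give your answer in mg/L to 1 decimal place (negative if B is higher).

11.3 mg/L

Regimen A: f = (1/2)^(19/28) ≈ 0.6248; Cmin,ss = (1570/218)·f/(1−f) ≈ 11.993 mg/L.
Regimen B: f = (1/2)^(59/28) ≈ 0.2321; Cmin,ss = (497/218)·f/(1−f) ≈ 0.689 mg/L.
Difference ≈ 11.993 − 0.689 ≈ 11.304 mg/L.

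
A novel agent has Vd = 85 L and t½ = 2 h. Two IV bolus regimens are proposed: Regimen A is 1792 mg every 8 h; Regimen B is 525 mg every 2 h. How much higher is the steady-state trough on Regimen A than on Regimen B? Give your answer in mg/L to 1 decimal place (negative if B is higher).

-4.8 mg/L

Regimen A: f = (1/2)^(8/2) ≈ 0.0625; Cmin,ss = (1792/85)·f/(1−f) ≈ 1.405 mg/L.
Regimen B: f = (1/2)^(2/2) ≈ 0.5000; Cmin,ss = (525/85)·f/(1−f) ≈ 6.176 mg/L.
Difference ≈ 1.405 − 6.176 ≈ -4.771 mg/L.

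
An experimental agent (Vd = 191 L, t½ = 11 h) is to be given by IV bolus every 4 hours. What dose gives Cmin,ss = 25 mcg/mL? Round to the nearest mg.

τ/t½ = 4/11 ≈ 0.36364, so f = (1/2)^(4/11) ≈ 0.777203.
Cmin,ss = (D/Vd)·f/(1−f), so D = Cmin,ss·Vd·(1−f)/f.
D = 25 × 191 × (1−f)/f ≈ 25 × 191 × 0.28667 ≈ 1368.85 mg.

1369 mg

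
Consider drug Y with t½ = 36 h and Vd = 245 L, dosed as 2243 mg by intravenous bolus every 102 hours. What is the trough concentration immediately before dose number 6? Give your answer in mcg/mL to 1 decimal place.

1.5 mcg/mL

f = (1/2)^(τ/t½) = (1/2)^(102/36) ≈ 0.1403.
C₀ = D/Vd = 2243/245 ≈ 9.155 mcg/mL.
Before the 6th dose, 5 doses have been given. Superposition: Cmin = C₀·(f + f² + … + f^5).
≈ 9.155 × (0.1403 + 0.0197 + 0.0028 + 0.0004 + 0.0001) ≈ 9.155 × 0.1633 ≈ 1.495 mcg/mL.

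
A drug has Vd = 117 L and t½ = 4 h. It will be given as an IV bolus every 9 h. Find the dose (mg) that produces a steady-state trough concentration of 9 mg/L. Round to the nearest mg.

τ/t½ = 9/4 ≈ 2.25, so f = (1/2)^(9/4) ≈ 0.210224.
Cmin,ss = (D/Vd)·f/(1−f), so D = Cmin,ss·Vd·(1−f)/f.
D = 9 × 117 × (1−f)/f ≈ 9 × 117 × 3.75683 ≈ 3955.94 mg.

3956 mg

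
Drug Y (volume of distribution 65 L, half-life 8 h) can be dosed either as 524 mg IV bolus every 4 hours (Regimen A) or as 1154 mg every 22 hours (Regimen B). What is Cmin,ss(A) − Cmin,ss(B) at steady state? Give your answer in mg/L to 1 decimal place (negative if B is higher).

16.4 mg/L

Regimen A: f = (1/2)^(4/8) ≈ 0.7071; Cmin,ss = (524/65)·f/(1−f) ≈ 19.462 mg/L.
Regimen B: f = (1/2)^(22/8) ≈ 0.1487; Cmin,ss = (1154/65)·f/(1−f) ≈ 3.101 mg/L.
Difference ≈ 19.462 − 3.101 ≈ 16.361 mg/L.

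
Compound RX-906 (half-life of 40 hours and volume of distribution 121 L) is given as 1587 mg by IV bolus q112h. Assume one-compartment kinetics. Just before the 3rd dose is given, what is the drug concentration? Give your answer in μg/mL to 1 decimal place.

f = (1/2)^(τ/t½) = (1/2)^(112/40) ≈ 0.1436.
C₀ = D/Vd = 1587/121 ≈ 13.116 μg/mL.
Before the 3rd dose, 2 doses have been given. Superposition: Cmin = C₀·(f + f²).
≈ 13.116 × (0.1436 + 0.0206) ≈ 13.116 × 0.1642 ≈ 2.154 μg/mL.

2.2 μg/mL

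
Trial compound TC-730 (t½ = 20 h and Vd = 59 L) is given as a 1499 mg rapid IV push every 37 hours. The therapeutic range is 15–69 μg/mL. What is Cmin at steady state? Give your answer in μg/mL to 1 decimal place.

9.8 μg/mL

τ/t½ = 37/20 ≈ 1.85, so fraction remaining f = (1/2)^(37/20) ≈ 0.2774.
Accumulation ratio R = 1/(1 − f) ≈ 1/0.7226 ≈ 1.3839.
Single-dose peak C₀ = D/Vd = 1499/59 ≈ 25.407 μg/mL.
Steady-state peak Cmax,ss = C₀·R ≈ 25.407 × 1.3839 ≈ 35.161 μg/mL.
One interval later, Cmin,ss = Cmax,ss·e^(−kτ) ≈ 35.161 × 0.2774 ≈ 9.754 μg/mL.
Trough 9.8 μg/mL vs MEC 15 μg/mL: subtherapeutic.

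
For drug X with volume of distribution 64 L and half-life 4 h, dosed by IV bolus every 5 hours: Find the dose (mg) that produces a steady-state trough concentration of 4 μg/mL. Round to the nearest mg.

τ/t½ = 5/4 ≈ 1.25, so f = (1/2)^(5/4) ≈ 0.420448.
Cmin,ss = (D/Vd)·f/(1−f), so D = Cmin,ss·Vd·(1−f)/f.
D = 4 × 64 × (1−f)/f ≈ 4 × 64 × 1.37842 ≈ 352.88 mg.

353 mg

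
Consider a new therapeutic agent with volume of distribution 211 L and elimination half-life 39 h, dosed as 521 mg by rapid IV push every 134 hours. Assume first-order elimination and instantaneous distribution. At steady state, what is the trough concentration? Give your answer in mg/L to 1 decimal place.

0.3 mg/L

k = ln2/t½ = ln2/39 ≈ 0.017773 h⁻¹; fraction remaining f = e^(−kτ) = e^(−0.017773×134) ≈ 0.0924.
At steady state, accumulation factor R = 1/(1 − e^(−kτ)) ≈ 1.1018.
Each bolus raises the concentration by D/Vd = 521/211 ≈ 2.469 mg/L.
Cmax,ss = C₀/(1 − f) ≈ 2.469/0.9076 ≈ 2.720 mg/L.
One interval later, Cmin,ss = Cmax,ss·e^(−kτ) ≈ 2.720 × 0.0924 ≈ 0.251 mg/L.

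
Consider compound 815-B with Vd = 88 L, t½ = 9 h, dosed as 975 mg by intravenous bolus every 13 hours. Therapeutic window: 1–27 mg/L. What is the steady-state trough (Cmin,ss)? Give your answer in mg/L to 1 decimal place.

Over one 13-h interval, 13/9 ≈ 1.4444 half-lives elapse, leaving f ≈ 0.3674 of each dose.
At steady state, accumulation factor R = 1/(1 − e^(−kτ)) ≈ 1.5808.
Single-dose peak C₀ = D/Vd = 975/88 ≈ 11.080 mg/L.
Steady-state peak Cmax,ss = C₀·R ≈ 11.080 × 1.5808 ≈ 17.515 mg/L.
One interval later, Cmin,ss = Cmax,ss·e^(−kτ) ≈ 17.515 × 0.3674 ≈ 6.435 mg/L.
Trough 6.4 mg/L vs MEC 1 mg/L: adequate.

6.4 mg/L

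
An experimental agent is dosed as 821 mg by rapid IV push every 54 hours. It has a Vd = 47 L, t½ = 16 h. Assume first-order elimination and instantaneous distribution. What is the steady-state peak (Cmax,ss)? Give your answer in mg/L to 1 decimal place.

Over one 54-h interval, 54/16 ≈ 3.375 half-lives elapse, leaving f ≈ 0.0964 of each dose.
At steady state, accumulation factor R = 1/(1 − e^(−kτ)) ≈ 1.1067.
Single-dose peak C₀ = D/Vd = 821/47 ≈ 17.468 mg/L.
Steady-state peak Cmax,ss = C₀·R ≈ 17.468 × 1.1067 ≈ 19.332 mg/L.

19.3 mg/L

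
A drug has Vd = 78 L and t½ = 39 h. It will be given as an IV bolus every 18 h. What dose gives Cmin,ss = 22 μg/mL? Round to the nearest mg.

τ/t½ = 18/39 ≈ 0.46154, so f = (1/2)^(18/39) ≈ 0.726211.
Cmin,ss = (D/Vd)·f/(1−f), so D = Cmin,ss·Vd·(1−f)/f.
D = 22 × 78 × (1−f)/f ≈ 22 × 78 × 0.37701 ≈ 646.95 mg.

647 mg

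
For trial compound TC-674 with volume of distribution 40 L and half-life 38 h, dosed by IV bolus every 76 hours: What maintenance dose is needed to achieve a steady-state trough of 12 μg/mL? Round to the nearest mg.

1440 mg

τ/t½ = 76/38 ≈ 2, so f = (1/2)^(76/38) ≈ 0.250000.
Cmin,ss = (D/Vd)·f/(1−f), so D = Cmin,ss·Vd·(1−f)/f.
D = 12 × 40 × (1−f)/f ≈ 12 × 40 × 3.00000 ≈ 1440.00 mg.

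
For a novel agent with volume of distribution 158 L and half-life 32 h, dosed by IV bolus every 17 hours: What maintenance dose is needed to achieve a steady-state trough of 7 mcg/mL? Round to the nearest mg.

τ/t½ = 17/32 ≈ 0.53125, so f = (1/2)^(17/32) ≈ 0.691955.
Cmin,ss = (D/Vd)·f/(1−f), so D = Cmin,ss·Vd·(1−f)/f.
D = 7 × 158 × (1−f)/f ≈ 7 × 158 × 0.44518 ≈ 492.37 mg.

492 mg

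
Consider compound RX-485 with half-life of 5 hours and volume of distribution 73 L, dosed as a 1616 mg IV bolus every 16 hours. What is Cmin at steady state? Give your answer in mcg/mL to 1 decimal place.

2.7 mcg/mL

k = ln2/t½ = ln2/5 ≈ 0.138629 h⁻¹; fraction remaining f = e^(−kτ) = e^(−0.138629×16) ≈ 0.1088.
Accumulation ratio R = 1/(1 − f) ≈ 1/0.8912 ≈ 1.1221.
Each bolus raises the concentration by D/Vd = 1616/73 ≈ 22.137 mcg/mL.
Cmax,ss = C₀/(1 − f) ≈ 22.137/0.8912 ≈ 24.840 mcg/mL.
One interval later, Cmin,ss = Cmax,ss·e^(−kτ) ≈ 24.840 × 0.1088 ≈ 2.703 mcg/mL.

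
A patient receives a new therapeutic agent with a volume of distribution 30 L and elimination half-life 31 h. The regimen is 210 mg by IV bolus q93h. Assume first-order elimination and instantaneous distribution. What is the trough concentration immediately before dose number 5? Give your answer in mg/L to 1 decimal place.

f = (1/2)^(τ/t½) = (1/2)^(93/31) ≈ 0.1250.
C₀ = D/Vd = 210/30 ≈ 7.000 mg/L.
Before the 5th dose, 4 doses have been given. Superposition: Cmin = C₀·(f + f² + … + f^4).
≈ 7.000 × (0.1250 + 0.0156 + 0.0020 + 0.0002) ≈ 7.000 × 0.1428 ≈ 1.000 mg/L.

1.0 mg/L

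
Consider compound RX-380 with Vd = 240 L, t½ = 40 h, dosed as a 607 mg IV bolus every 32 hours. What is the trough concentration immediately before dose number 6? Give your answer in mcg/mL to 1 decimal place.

f = (1/2)^(τ/t½) = (1/2)^(32/40) ≈ 0.5743.
C₀ = D/Vd = 607/240 ≈ 2.529 mcg/mL.
Before the 6th dose, 5 doses have been given. Superposition: Cmin = C₀·(f + f² + … + f^5).
≈ 2.529 × (0.5743 + 0.3298 + 0.1894 + 0.1088 + 0.0625) ≈ 2.529 × 1.2648 ≈ 3.199 mcg/mL.

3.2 mcg/mL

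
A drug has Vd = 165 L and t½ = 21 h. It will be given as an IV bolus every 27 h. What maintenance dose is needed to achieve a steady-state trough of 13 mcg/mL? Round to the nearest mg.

τ/t½ = 27/21 ≈ 1.2857, so f = (1/2)^(27/21) ≈ 0.410168.
Cmin,ss = (D/Vd)·f/(1−f), so D = Cmin,ss·Vd·(1−f)/f.
D = 13 × 165 × (1−f)/f ≈ 13 × 165 × 1.43803 ≈ 3084.57 mg.

3085 mg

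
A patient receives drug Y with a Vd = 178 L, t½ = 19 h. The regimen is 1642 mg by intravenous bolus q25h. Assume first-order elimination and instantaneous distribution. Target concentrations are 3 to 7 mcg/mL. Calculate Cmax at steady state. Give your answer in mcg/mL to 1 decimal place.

k = ln2/t½ = ln2/19 ≈ 0.036481 h⁻¹; fraction remaining f = e^(−kτ) = e^(−0.036481×25) ≈ 0.4017.
Accumulation ratio R = 1/(1 − f) ≈ 1/0.5983 ≈ 1.6714.
Each bolus raises the concentration by D/Vd = 1642/178 ≈ 9.225 mcg/mL.
Cmax,ss = C₀/(1 − f) ≈ 9.225/0.5983 ≈ 15.419 mcg/mL.
Peak 15.4 mcg/mL vs MTC 7 mcg/mL: exceeds toxic threshold.

15.4 mcg/mL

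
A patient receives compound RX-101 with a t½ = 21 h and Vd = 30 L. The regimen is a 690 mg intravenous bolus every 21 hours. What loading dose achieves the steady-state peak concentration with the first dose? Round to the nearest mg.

1380 mg

f = (1/2)^(21/21) ≈ 0.500000; accumulation ratio R = 1/(1−f) ≈ 2.00000.
Loading dose to hit Cmax,ss on first dose: D_load = D_maint·R ≈ 690 × 2.00000 ≈ 1380.00 mg.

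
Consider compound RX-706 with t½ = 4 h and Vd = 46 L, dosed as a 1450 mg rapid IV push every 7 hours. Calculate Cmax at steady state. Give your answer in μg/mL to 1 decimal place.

k = ln2/t½ = ln2/4 ≈ 0.173287 h⁻¹; fraction remaining f = e^(−kτ) = e^(−0.173287×7) ≈ 0.2973.
At steady state, accumulation factor R = 1/(1 − e^(−kτ)) ≈ 1.4231.
Each bolus raises the concentration by D/Vd = 1450/46 ≈ 31.522 μg/mL.
Steady-state peak Cmax,ss = C₀·R ≈ 31.522 × 1.4231 ≈ 44.859 μg/mL.

44.9 μg/mL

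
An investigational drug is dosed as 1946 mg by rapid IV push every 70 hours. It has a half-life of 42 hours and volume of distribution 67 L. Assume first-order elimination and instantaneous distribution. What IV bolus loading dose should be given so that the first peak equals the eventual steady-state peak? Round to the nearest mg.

f = (1/2)^(70/42) ≈ 0.314980; accumulation ratio R = 1/(1−f) ≈ 1.45981.
Loading dose to hit Cmax,ss on first dose: D_load = D_maint·R ≈ 1946 × 1.45981 ≈ 2840.79 mg.

2841 mg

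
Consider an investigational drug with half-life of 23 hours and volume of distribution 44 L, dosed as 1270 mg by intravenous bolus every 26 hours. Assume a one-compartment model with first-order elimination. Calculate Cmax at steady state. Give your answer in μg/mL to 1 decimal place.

k = ln2/t½ = ln2/23 ≈ 0.030137 h⁻¹; fraction remaining f = e^(−kτ) = e^(−0.030137×26) ≈ 0.4568.
At steady state, accumulation factor R = 1/(1 − e^(−kτ)) ≈ 1.8409.
Each bolus raises the concentration by D/Vd = 1270/44 ≈ 28.864 μg/mL.
Steady-state peak Cmax,ss = C₀·R ≈ 28.864 × 1.8409 ≈ 53.136 μg/mL.

53.1 μg/mL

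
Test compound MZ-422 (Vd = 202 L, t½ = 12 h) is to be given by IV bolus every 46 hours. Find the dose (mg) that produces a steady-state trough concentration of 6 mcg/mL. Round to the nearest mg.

τ/t½ = 46/12 ≈ 3.8333, so f = (1/2)^(46/12) ≈ 0.070154.
Cmin,ss = (D/Vd)·f/(1−f), so D = Cmin,ss·Vd·(1−f)/f.
D = 6 × 202 × (1−f)/f ≈ 6 × 202 × 13.25435 ≈ 16064.27 mg.

16064 mg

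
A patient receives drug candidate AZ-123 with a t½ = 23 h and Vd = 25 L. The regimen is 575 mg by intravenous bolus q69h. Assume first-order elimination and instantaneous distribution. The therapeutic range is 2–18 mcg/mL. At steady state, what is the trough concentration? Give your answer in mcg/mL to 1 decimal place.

τ = 69 h = 3 half-lives, so f = (1/2)^3 = 0.125.
Accumulation ratio R = 1/(1 − f) = 1/0.875 = 8/7.
Single-dose peak C₀ = D/Vd = 575/25 = 23 mcg/mL.
Steady-state peak Cmax,ss = C₀·R = 23 × 8/7 ≈ 26.286 mcg/mL.
Steady-state trough Cmin,ss = Cmax,ss·f ≈ 26.286 × 0.125 ≈ 3.286 mcg/mL.
Trough 3.3 mcg/mL vs MEC 2 mcg/mL: adequate.

3.3 mcg/mL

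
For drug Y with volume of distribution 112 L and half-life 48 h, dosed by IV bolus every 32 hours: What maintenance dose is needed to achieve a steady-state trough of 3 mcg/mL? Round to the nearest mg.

197 mg

τ/t½ = 32/48 ≈ 0.66667, so f = (1/2)^(32/48) ≈ 0.629961.
Cmin,ss = (D/Vd)·f/(1−f), so D = Cmin,ss·Vd·(1−f)/f.
D = 3 × 112 × (1−f)/f ≈ 3 × 112 × 0.58740 ≈ 197.37 mg.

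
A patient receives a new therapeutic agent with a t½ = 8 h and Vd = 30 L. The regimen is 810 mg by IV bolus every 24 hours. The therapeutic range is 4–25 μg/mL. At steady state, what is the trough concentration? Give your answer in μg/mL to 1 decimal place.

The dosing interval is 3 half-lives, so f = 2^(−3) = 0.125.
At steady state, R = 1/(1 − 0.125) = 8/7.
Single-dose peak C₀ = D/Vd = 810/30 = 27 μg/mL.
Steady-state peak Cmax,ss = C₀·R = 27 × 8/7 ≈ 30.857 μg/mL.
Steady-state trough Cmin,ss = Cmax,ss·f ≈ 30.857 × 0.125 ≈ 3.857 μg/mL.
Trough 3.9 μg/mL vs MEC 4 μg/mL: subtherapeutic.

3.9 μg/mL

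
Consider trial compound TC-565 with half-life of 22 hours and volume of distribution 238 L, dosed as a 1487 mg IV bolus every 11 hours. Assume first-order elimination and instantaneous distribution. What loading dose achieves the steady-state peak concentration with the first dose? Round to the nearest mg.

5077 mg

f = (1/2)^(11/22) ≈ 0.707107; accumulation ratio R = 1/(1−f) ≈ 3.41422.
Loading dose to hit Cmax,ss on first dose: D_load = D_maint·R ≈ 1487 × 3.41422 ≈ 5076.95 mg.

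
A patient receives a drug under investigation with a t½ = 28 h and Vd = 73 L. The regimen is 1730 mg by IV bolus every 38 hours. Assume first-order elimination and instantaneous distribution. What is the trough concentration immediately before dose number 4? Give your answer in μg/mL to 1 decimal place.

f = (1/2)^(τ/t½) = (1/2)^(38/28) ≈ 0.3904.
C₀ = D/Vd = 1730/73 ≈ 23.699 μg/mL.
Before the 4th dose, 3 doses have been given. Superposition: Cmin = C₀·(f + f² + … + f^3).
≈ 23.699 × (0.3904 + 0.1524 + 0.0595) ≈ 23.699 × 0.6023 ≈ 14.274 μg/mL.

14.3 μg/mL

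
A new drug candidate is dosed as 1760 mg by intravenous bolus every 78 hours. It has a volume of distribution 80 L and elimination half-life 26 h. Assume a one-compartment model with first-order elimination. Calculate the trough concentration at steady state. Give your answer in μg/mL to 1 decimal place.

τ = 78 h = 3 half-lives, so f = (1/2)^3 = 0.125.
At steady state, R = 1/(1 − 0.125) = 8/7.
Single-dose peak C₀ = D/Vd = 1760/80 = 22 μg/mL.
Steady-state peak Cmax,ss = C₀·R = 22 × 8/7 ≈ 25.143 μg/mL.
Steady-state trough Cmin,ss = Cmax,ss·f ≈ 25.143 × 0.125 ≈ 3.143 μg/mL.

3.1 μg/mL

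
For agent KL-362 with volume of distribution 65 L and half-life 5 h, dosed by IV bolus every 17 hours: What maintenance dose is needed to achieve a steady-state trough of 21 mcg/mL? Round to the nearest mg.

13044 mg

τ/t½ = 17/5 ≈ 3.4, so f = (1/2)^(17/5) ≈ 0.094732.
Cmin,ss = (D/Vd)·f/(1−f), so D = Cmin,ss·Vd·(1−f)/f.
D = 21 × 65 × (1−f)/f ≈ 21 × 65 × 9.55610 ≈ 13044.08 mg.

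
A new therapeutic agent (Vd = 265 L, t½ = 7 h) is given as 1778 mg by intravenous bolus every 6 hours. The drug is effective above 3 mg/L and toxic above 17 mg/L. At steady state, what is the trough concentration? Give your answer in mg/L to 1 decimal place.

k = ln2/t½ = ln2/7 ≈ 0.099021 h⁻¹; fraction remaining f = e^(−kτ) = e^(−0.099021×6) ≈ 0.5520.
At steady state, accumulation factor R = 1/(1 − e^(−kτ)) ≈ 2.2321.
Each bolus raises the concentration by D/Vd = 1778/265 ≈ 6.709 mg/L.
Steady-state peak Cmax,ss = C₀·R ≈ 6.709 × 2.2321 ≈ 14.975 mg/L.
One interval later, Cmin,ss = Cmax,ss·e^(−kτ) ≈ 14.975 × 0.5520 ≈ 8.266 mg/L.
Trough 8.3 mg/L vs MEC 3 mg/L: adequate.

8.3 mg/L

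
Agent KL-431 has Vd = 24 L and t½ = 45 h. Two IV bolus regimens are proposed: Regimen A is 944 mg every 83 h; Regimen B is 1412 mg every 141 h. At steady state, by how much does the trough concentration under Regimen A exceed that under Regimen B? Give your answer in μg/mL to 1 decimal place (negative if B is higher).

Regimen A: f = (1/2)^(83/45) ≈ 0.2785; Cmin,ss = (944/24)·f/(1−f) ≈ 15.183 μg/mL.
Regimen B: f = (1/2)^(141/45) ≈ 0.1140; Cmin,ss = (1412/24)·f/(1−f) ≈ 7.570 μg/mL.
Difference ≈ 15.183 − 7.570 ≈ 7.613 μg/mL.

7.6 μg/mL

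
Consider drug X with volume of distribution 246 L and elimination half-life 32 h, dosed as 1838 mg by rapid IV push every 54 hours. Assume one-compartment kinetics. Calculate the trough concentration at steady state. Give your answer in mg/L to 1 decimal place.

k = ln2/t½ = ln2/32 ≈ 0.021661 h⁻¹; fraction remaining f = e^(−kτ) = e^(−0.021661×54) ≈ 0.3105.
At steady state, accumulation factor R = 1/(1 − e^(−kτ)) ≈ 1.4503.
Single-dose peak C₀ = D/Vd = 1838/246 ≈ 7.472 mg/L.
Cmax,ss = C₀/(1 − f) ≈ 7.472/0.6895 ≈ 10.837 mg/L.
Steady-state trough Cmin,ss = Cmax,ss·f ≈ 10.837 × 0.3105 ≈ 3.365 mg/L.

3.4 mg/L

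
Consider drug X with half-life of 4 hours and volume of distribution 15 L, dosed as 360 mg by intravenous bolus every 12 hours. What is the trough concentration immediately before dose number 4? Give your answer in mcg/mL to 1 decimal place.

3.4 mcg/mL

f = (1/2)^(τ/t½) = (1/2)^(12/4) ≈ 0.1250.
C₀ = D/Vd = 360/15 ≈ 24.000 mcg/mL.
Before the 4th dose, 3 doses have been given. Superposition: Cmin = C₀·(f + f² + … + f^3).
≈ 24.000 × (0.1250 + 0.0156 + 0.0020) ≈ 24.000 × 0.1426 ≈ 3.422 mcg/mL.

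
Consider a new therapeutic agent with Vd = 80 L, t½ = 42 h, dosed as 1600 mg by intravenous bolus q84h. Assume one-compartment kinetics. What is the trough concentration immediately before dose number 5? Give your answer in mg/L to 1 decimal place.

6.6 mg/L

f = (1/2)^(τ/t½) = (1/2)^(84/42) ≈ 0.2500.
C₀ = D/Vd = 1600/80 ≈ 20.000 mg/L.
Before the 5th dose, 4 doses have been given. Superposition: Cmin = C₀·(f + f² + … + f^4).
≈ 20.000 × (0.2500 + 0.0625 + 0.0156 + 0.0039) ≈ 20.000 × 0.3320 ≈ 6.640 mg/L.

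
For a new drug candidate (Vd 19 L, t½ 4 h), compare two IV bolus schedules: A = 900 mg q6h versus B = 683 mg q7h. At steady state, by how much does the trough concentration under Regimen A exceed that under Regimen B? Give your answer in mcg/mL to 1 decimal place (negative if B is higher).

Regimen A: f = (1/2)^(6/4) ≈ 0.3536; Cmin,ss = (900/19)·f/(1−f) ≈ 25.912 mcg/mL.
Regimen B: f = (1/2)^(7/4) ≈ 0.2973; Cmin,ss = (683/19)·f/(1−f) ≈ 15.209 mcg/mL.
Difference ≈ 25.912 − 15.209 ≈ 10.703 mcg/mL.

10.7 mcg/mL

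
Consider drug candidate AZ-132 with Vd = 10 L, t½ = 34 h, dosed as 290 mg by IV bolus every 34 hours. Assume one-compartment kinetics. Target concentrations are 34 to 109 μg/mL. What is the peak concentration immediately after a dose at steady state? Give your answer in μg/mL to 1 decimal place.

58.0 μg/mL

The dosing interval is 1 half-life, so f = 2^(−1) = 0.5.
At steady state, R = 1/(1 − 0.5) = 2/1.
Single-dose peak C₀ = D/Vd = 290/10 = 29 μg/mL.
Steady-state peak Cmax,ss = C₀·R = 29 × 2/1 ≈ 58.000 μg/mL.
Peak 58.0 μg/mL vs MTC 109 μg/mL: below toxic threshold.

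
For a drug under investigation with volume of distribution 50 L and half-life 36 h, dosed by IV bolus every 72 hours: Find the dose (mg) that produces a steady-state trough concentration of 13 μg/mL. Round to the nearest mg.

1950 mg

τ/t½ = 72/36 ≈ 2, so f = (1/2)^(72/36) ≈ 0.250000.
Cmin,ss = (D/Vd)·f/(1−f), so D = Cmin,ss·Vd·(1−f)/f.
D = 13 × 50 × (1−f)/f ≈ 13 × 50 × 3.00000 ≈ 1950.00 mg.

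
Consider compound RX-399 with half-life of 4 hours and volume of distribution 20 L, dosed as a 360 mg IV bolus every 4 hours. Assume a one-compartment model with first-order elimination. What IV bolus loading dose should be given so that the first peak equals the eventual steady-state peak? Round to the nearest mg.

720 mg

f = (1/2)^(4/4) ≈ 0.500000; accumulation ratio R = 1/(1−f) ≈ 2.00000.
Loading dose to hit Cmax,ss on first dose: D_load = D_maint·R ≈ 360 × 2.00000 ≈ 720.00 mg.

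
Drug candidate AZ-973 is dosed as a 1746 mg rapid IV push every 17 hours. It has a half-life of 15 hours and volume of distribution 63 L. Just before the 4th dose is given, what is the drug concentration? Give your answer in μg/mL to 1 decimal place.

f = (1/2)^(τ/t½) = (1/2)^(17/15) ≈ 0.4559.
C₀ = D/Vd = 1746/63 ≈ 27.714 μg/mL.
Before the 4th dose, 3 doses have been given. Superposition: Cmin = C₀·(f + f² + … + f^3).
≈ 27.714 × (0.4559 + 0.2078 + 0.0948) ≈ 27.714 × 0.7585 ≈ 21.021 μg/mL.

21.0 μg/mL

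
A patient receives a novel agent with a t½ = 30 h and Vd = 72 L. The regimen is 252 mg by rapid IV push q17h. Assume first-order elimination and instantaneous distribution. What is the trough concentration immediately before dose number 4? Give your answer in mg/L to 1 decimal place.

5.0 mg/L

f = (1/2)^(τ/t½) = (1/2)^(17/30) ≈ 0.6752.
C₀ = D/Vd = 252/72 ≈ 3.500 mg/L.
Before the 4th dose, 3 doses have been given. Superposition: Cmin = C₀·(f + f² + … + f^3).
≈ 3.500 × (0.6752 + 0.4559 + 0.3078) ≈ 3.500 × 1.4389 ≈ 5.036 mg/L.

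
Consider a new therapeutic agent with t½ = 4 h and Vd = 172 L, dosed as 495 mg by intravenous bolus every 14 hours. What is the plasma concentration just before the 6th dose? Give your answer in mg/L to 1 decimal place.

f = (1/2)^(τ/t½) = (1/2)^(14/4) ≈ 0.0884.
C₀ = D/Vd = 495/172 ≈ 2.878 mg/L.
Before the 6th dose, 5 doses have been given. Superposition: Cmin = C₀·(f + f² + … + f^5).
≈ 2.878 × (0.0884 + 0.0078 + 0.0007 + 0.0001 + 0.0000) ≈ 2.878 × 0.0970 ≈ 0.279 mg/L.

0.3 mg/L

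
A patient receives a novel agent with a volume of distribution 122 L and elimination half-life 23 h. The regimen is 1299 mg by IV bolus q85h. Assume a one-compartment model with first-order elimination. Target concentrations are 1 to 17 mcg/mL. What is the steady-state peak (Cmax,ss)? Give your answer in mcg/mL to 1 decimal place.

k = ln2/t½ = ln2/23 ≈ 0.030137 h⁻¹; fraction remaining f = e^(−kτ) = e^(−0.030137×85) ≈ 0.0772.
Accumulation ratio R = 1/(1 − f) ≈ 1/0.9228 ≈ 1.0837.
Single-dose peak C₀ = D/Vd = 1299/122 ≈ 10.648 mcg/mL.
Cmax,ss = C₀/(1 − f) ≈ 10.648/0.9228 ≈ 11.539 mcg/mL.
Peak 11.5 mcg/mL vs MTC 17 mcg/mL: below toxic threshold.

11.5 mcg/mL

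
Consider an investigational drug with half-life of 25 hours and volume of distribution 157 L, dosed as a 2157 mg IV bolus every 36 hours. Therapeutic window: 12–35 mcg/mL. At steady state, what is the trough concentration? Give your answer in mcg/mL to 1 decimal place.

8.0 mcg/mL

k = ln2/t½ = ln2/25 ≈ 0.027726 h⁻¹; fraction remaining f = e^(−kτ) = e^(−0.027726×36) ≈ 0.3686.
At steady state, accumulation factor R = 1/(1 − e^(−kτ)) ≈ 1.5838.
Single-dose peak C₀ = D/Vd = 2157/157 ≈ 13.739 mcg/mL.
Steady-state peak Cmax,ss = C₀·R ≈ 13.739 × 1.5838 ≈ 21.760 mcg/mL.
One interval later, Cmin,ss = Cmax,ss·e^(−kτ) ≈ 21.760 × 0.3686 ≈ 8.021 mcg/mL.
Trough 8.0 mcg/mL vs MEC 12 mcg/mL: subtherapeutic.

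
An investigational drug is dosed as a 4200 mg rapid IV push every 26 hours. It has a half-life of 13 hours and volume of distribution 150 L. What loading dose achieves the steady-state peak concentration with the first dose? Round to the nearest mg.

f = (1/2)^(26/13) ≈ 0.250000; accumulation ratio R = 1/(1−f) ≈ 1.33333.
Loading dose to hit Cmax,ss on first dose: D_load = D_maint·R ≈ 4200 × 1.33333 ≈ 5599.99 mg.

5600 mg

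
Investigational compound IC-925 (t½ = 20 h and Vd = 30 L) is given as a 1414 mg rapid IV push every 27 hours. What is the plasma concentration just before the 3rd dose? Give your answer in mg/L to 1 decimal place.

25.7 mg/L

f = (1/2)^(τ/t½) = (1/2)^(27/20) ≈ 0.3923.
C₀ = D/Vd = 1414/30 ≈ 47.133 mg/L.
Before the 3rd dose, 2 doses have been given. Superposition: Cmin = C₀·(f + f²).
≈ 47.133 × (0.3923 + 0.1539) ≈ 47.133 × 0.5462 ≈ 25.744 mg/L.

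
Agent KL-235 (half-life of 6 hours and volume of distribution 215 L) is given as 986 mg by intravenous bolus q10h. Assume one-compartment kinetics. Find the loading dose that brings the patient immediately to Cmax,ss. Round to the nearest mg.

1439 mg

f = (1/2)^(10/6) ≈ 0.314980; accumulation ratio R = 1/(1−f) ≈ 1.45981.
Loading dose to hit Cmax,ss on first dose: D_load = D_maint·R ≈ 986 × 1.45981 ≈ 1439.37 mg.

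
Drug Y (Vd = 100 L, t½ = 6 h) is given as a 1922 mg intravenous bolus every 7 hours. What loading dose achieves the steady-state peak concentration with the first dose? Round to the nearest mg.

f = (1/2)^(7/6) ≈ 0.445449; accumulation ratio R = 1/(1−f) ≈ 1.80326.
Loading dose to hit Cmax,ss on first dose: D_load = D_maint·R ≈ 1922 × 1.80326 ≈ 3465.87 mg.

3466 mg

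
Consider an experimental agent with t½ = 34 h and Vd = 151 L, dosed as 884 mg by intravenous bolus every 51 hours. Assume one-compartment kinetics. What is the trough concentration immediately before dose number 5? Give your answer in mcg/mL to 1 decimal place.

3.2 mcg/mL

f = (1/2)^(τ/t½) = (1/2)^(51/34) ≈ 0.3536.
C₀ = D/Vd = 884/151 ≈ 5.854 mcg/mL.
Before the 5th dose, 4 doses have been given. Superposition: Cmin = C₀·(f + f² + … + f^4).
≈ 5.854 × (0.3536 + 0.1250 + 0.0442 + 0.0156) ≈ 5.854 × 0.5384 ≈ 3.152 mcg/mL.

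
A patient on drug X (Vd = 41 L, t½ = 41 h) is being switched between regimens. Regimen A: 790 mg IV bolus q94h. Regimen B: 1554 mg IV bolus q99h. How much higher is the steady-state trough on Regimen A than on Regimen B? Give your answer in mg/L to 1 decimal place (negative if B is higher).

-3.8 mg/L

Regimen A: f = (1/2)^(94/41) ≈ 0.2041; Cmin,ss = (790/41)·f/(1−f) ≈ 4.941 mg/L.
Regimen B: f = (1/2)^(99/41) ≈ 0.1876; Cmin,ss = (1554/41)·f/(1−f) ≈ 8.752 mg/L.
Difference ≈ 4.941 − 8.752 ≈ -3.811 mg/L.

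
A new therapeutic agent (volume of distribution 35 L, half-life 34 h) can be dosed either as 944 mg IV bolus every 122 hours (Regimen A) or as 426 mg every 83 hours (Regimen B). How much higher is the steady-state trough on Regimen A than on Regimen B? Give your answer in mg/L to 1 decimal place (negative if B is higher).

Regimen A: f = (1/2)^(122/34) ≈ 0.0831; Cmin,ss = (944/35)·f/(1−f) ≈ 2.444 mg/L.
Regimen B: f = (1/2)^(83/34) ≈ 0.1841; Cmin,ss = (426/35)·f/(1−f) ≈ 2.746 mg/L.
Difference ≈ 2.444 − 2.746 ≈ -0.302 mg/L.

-0.3 mg/L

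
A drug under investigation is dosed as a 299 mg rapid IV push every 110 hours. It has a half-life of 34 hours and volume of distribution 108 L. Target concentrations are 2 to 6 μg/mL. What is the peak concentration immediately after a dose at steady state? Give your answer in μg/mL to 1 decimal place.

k = ln2/t½ = ln2/34 ≈ 0.020387 h⁻¹; fraction remaining f = e^(−kτ) = e^(−0.020387×110) ≈ 0.1062.
At steady state, accumulation factor R = 1/(1 − e^(−kτ)) ≈ 1.1188.
Single-dose peak C₀ = D/Vd = 299/108 ≈ 2.769 μg/mL.
Cmax,ss = C₀/(1 − f) ≈ 2.769/0.8938 ≈ 3.098 μg/mL.
Peak 3.1 μg/mL vs MTC 6 μg/mL: below toxic threshold.

3.1 μg/mL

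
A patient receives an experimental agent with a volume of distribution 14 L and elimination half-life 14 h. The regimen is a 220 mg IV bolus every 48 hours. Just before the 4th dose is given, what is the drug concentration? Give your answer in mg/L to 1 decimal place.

f = (1/2)^(τ/t½) = (1/2)^(48/14) ≈ 0.0929.
C₀ = D/Vd = 220/14 ≈ 15.714 mg/L.
Before the 4th dose, 3 doses have been given. Superposition: Cmin = C₀·(f + f² + … + f^3).
≈ 15.714 × (0.0929 + 0.0086 + 0.0008) ≈ 15.714 × 0.1023 ≈ 1.608 mg/L.

1.6 mg/L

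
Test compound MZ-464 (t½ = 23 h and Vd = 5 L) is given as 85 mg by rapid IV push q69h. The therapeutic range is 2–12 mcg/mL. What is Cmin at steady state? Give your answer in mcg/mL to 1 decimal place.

2.4 mcg/mL

The dosing interval is 3 half-lives, so f = 2^(−3) = 0.125.
At steady state, R = 1/(1 − 0.125) = 8/7.
Single-dose peak C₀ = D/Vd = 85/5 = 17 mcg/mL.
Steady-state peak Cmax,ss = C₀·R = 17 × 8/7 ≈ 19.429 mcg/mL.
Steady-state trough Cmin,ss = Cmax,ss·f ≈ 19.429 × 0.125 ≈ 2.429 mcg/mL.
Trough 2.4 mcg/mL vs MEC 2 mcg/mL: adequate.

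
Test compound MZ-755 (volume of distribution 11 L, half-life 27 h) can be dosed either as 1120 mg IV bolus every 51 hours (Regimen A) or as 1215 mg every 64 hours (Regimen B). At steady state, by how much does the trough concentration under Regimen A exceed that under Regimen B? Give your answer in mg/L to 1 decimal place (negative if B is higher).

11.2 mg/L

Regimen A: f = (1/2)^(51/27) ≈ 0.2700; Cmin,ss = (1120/11)·f/(1−f) ≈ 37.659 mg/L.
Regimen B: f = (1/2)^(64/27) ≈ 0.1934; Cmin,ss = (1215/11)·f/(1−f) ≈ 26.484 mg/L.
Difference ≈ 37.659 − 26.484 ≈ 11.175 mg/L.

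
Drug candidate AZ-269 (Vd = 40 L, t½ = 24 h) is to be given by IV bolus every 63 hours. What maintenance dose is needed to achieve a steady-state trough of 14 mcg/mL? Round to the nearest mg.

τ/t½ = 63/24 ≈ 2.625, so f = (1/2)^(63/24) ≈ 0.162105.
Cmin,ss = (D/Vd)·f/(1−f), so D = Cmin,ss·Vd·(1−f)/f.
D = 14 × 40 × (1−f)/f ≈ 14 × 40 × 5.16884 ≈ 2894.55 mg.

2895 mg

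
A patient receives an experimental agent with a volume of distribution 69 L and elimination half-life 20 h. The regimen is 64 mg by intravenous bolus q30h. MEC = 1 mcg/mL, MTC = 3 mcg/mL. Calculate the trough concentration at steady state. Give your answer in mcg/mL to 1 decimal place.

Over one 30-h interval, 30/20 ≈ 1.5 half-lives elapse, leaving f ≈ 0.3536 of each dose.
At steady state, accumulation factor R = 1/(1 − e^(−kτ)) ≈ 1.5470.
Each bolus raises the concentration by D/Vd = 64/69 ≈ 0.928 mcg/mL.
Steady-state peak Cmax,ss = C₀·R ≈ 0.928 × 1.5470 ≈ 1.436 mcg/mL.
One interval later, Cmin,ss = Cmax,ss·e^(−kτ) ≈ 1.436 × 0.3536 ≈ 0.508 mcg/mL.
Trough 0.5 mcg/mL vs MEC 1 mcg/mL: subtherapeutic.

0.5 mcg/mL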